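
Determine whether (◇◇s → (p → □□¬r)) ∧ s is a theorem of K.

Not valid

Tableau for the negation ¬((◇◇s → (p → □□¬r)) ∧ s):
1. ¬((◇◇s → (p → □□¬r)) ∧ s), u
2. ¬s, u
The negation has an open branch (countermodel exists).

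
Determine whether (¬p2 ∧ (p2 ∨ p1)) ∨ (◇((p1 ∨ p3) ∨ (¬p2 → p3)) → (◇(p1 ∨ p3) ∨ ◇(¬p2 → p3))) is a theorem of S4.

Tableau for the negation ¬((¬p2 ∧ (p2 ∨ p1)) ∨ (◇((p1 ∨ p3) ∨ (¬p2 → p3)) → (◇(p1 ∨ p3) ∨ ◇(¬p2 → p3)))):
1. ¬((¬p2 ∧ (p2 ∨ p1)) ∨ (◇((p1 ∨ p3) ∨ (¬p2 → p3)) → (◇(p1 ∨ p3) ∨ ◇(¬p2 → p3)))), w0
2. ¬(¬p2 ∧ (p2 ∨ p1)), w0
3. ¬(◇((p1 ∨ p3) ∨ (¬p2 → p3)) → (◇(p1 ∨ p3) ∨ ◇(¬p2 → p3))), w0
4. ◇((p1 ∨ p3) ∨ (¬p2 → p3)), w0
5. ¬(◇(p1 ∨ p3) ∨ ◇(¬p2 → p3)), w0
6. ¬◇(p1 ∨ p3), w0
7. ¬◇(¬p2 → p3), w0
8. ¬(p1 ∨ p3), w0
9. ¬p1, w0
10. ¬p3, w0
11. ¬(¬p2 → p3), w0
12. ¬p2, w0
13. ¬(p2 ∨ p1), w0
14. (p1 ∨ p3) ∨ (¬p2 → p3), w1
15. ¬(p1 ∨ p3), w1
16. ¬p1, w1
17. ¬p3, w1
18. ¬(¬p2 → p3), w1
19. ¬p2, w1
20. ¬p2 → p3, w1
21. p3, w1
Accessibility: w0Rw0, w0Rw1, w1Rw1
Branch closes: p3 and ¬p3 both at w1.
Every branch of the negation's tableau closes; the branch above is one of them.

Yes, valid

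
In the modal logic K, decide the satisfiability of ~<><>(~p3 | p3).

Yes, satisfiable

1. ~<><>(~p3 | p3), w0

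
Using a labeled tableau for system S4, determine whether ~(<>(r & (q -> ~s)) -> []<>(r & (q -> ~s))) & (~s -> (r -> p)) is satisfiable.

Satisfiable

1. ~(<>(r & (q -> ~s)) -> []<>(r & (q -> ~s))) & (~s -> (r -> p)), w0
2. ~(<>(r & (q -> ~s)) -> []<>(r & (q -> ~s))), w0
3. ~s -> (r -> p), w0
4. <>(r & (q -> ~s)), w0
5. ~[]<>(r & (q -> ~s)), w0
6. r -> p, w0
7. p, w0
8. r & (q -> ~s), w1
9. r, w1
10. q -> ~s, w1
11. ~s, w1
12. ~<>(r & (q -> ~s)), w2
13. ~(r & (q -> ~s)), w2
14. ~(q -> ~s), w2
15. q, w2
16. s, w2
Accessibility: w0Rw0, w0Rw1, w0Rw2, w1Rw1, w2Rw2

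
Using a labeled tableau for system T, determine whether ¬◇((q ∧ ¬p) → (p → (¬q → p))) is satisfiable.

No, unsatisfiable

1. ¬◇((q ∧ ¬p) → (p → (¬q → p))), w0
2. ¬((q ∧ ¬p) → (p → (¬q → p))), w0   [¬◇-rule on 1 via w0Rw0]
3. q ∧ ¬p, w0   [¬→-rule on 2]
4. ¬(p → (¬q → p)), w0   [¬→-rule on 2]
5. q, w0   [∧-rule on 3]
6. ¬p, w0   [∧-rule on 3]
7. p, w0   [¬→-rule on 4]
8. ¬(¬q → p), w0   [¬→-rule on 4]
Accessibility: w0Rw0
Branch closes: p and ¬p both at w0.
Every branch closes; the branch above is one of them.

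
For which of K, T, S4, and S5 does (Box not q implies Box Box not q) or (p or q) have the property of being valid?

S4, S5

T-tableau for the negation not ((Box not q implies Box Box not q) or (p or q)):
1. not ((Box not q implies Box Box not q) or (p or q)), w0
2. not (Box not q implies Box Box not q), w0   [neg-or-rule on 1]
3. not (p or q), w0   [neg-or-rule on 1]
4. Box not q, w0   [neg-implies-rule on 2]
5. not Box Box not q, w0   [neg-implies-rule on 2]
6. not p, w0   [neg-or-rule on 3]
7. not q, w0   [neg-or-rule on 3]
8. not Box not q, w1   [neg-Box-rule on 5: fresh world w1, w0Rw1]
9. not q, w1   [Box-rule on 4 via w0Rw1]
10. q, w2   [neg-Box-rule on 8: fresh world w2, w1Rw2]
Accessibility: w0Rw0, w0Rw1, w1Rw1, w1Rw2, w2Rw2
Complete open branch: countermodel on a T-frame, so not valid in T, nor in K (the same frame is also a K-frame).
S4-tableau for the negation not ((Box not q implies Box Box not q) or (p or q)):
1. not ((Box not q implies Box Box not q) or (p or q)), w0
2. not (Box not q implies Box Box not q), w0   [neg-or-rule on 1]
3. not (p or q), w0   [neg-or-rule on 1]
4. Box not q, w0   [neg-implies-rule on 2]
5. not Box Box not q, w0   [neg-implies-rule on 2]
6. not p, w0   [neg-or-rule on 3]
7. not q, w0   [neg-or-rule on 3]
8. not Box not q, w1   [neg-Box-rule on 5: fresh world w1, w0Rw1]
9. not q, w1   [Box-rule on 4 via w0Rw1]
10. q, w2   [neg-Box-rule on 8: fresh world w2, w1Rw2]
11. not q, w2   [Box-rule on 4 via w0Rw2]
Accessibility: w0Rw0, w0Rw1, w0Rw2, w1Rw1, w1Rw2, w2Rw2
Branch closes: q and not q both at w2.
Every branch closes (one shown): valid in S4, hence also in S5 (every theorem of S4 is a theorem of S5).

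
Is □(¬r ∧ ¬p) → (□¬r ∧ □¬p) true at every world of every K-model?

Yes, valid

Tableau for the negation ¬(□(¬r ∧ ¬p) → (□¬r ∧ □¬p)):
1. ¬(□(¬r ∧ ¬p) → (□¬r ∧ □¬p)), u
2. □(¬r ∧ ¬p), u
3. ¬(□¬r ∧ □¬p), u
4. ¬□¬p, u
5. p, v
6. ¬r ∧ ¬p, v
7. ¬r, v
8. ¬p, v
Accessibility: uRv
Branch closes: p and ¬p both at v.
Every branch of the negation's tableau closes; the branch above is one of them.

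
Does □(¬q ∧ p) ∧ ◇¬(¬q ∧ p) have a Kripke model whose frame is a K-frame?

Unsatisfiable

1. □(¬q ∧ p) ∧ ◇¬(¬q ∧ p), u
2. □(¬q ∧ p), u
3. ◇¬(¬q ∧ p), u
4. ¬(¬q ∧ p), v
5. ¬q ∧ p, v
6. ¬q, v
7. p, v
8. ¬p, v
Accessibility: uRv
Branch closes: p and ¬p both at v.
Every branch closes; the branch above is one of them.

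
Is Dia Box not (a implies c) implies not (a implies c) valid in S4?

Tableau for the negation not (Dia Box not (a implies c) implies not (a implies c)):
1. not (Dia Box not (a implies c) implies not (a implies c)), w0
2. Dia Box not (a implies c), w0
3. a implies c, w0
4. c, w0
5. Box not (a implies c), w1
6. not (a implies c), w1
7. a, w1
8. not c, w1
Accessibility: w0Rw0, w0Rw1, w1Rw1
The negation has an open branch (countermodel exists).

No, not valid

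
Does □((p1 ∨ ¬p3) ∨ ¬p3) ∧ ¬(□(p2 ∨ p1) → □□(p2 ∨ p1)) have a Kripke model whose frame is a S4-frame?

1. □((p1 ∨ ¬p3) ∨ ¬p3) ∧ ¬(□(p2 ∨ p1) → □□(p2 ∨ p1)), w0
2. □((p1 ∨ ¬p3) ∨ ¬p3), w0
3. ¬(□(p2 ∨ p1) → □□(p2 ∨ p1)), w0
4. □(p2 ∨ p1), w0
5. ¬□□(p2 ∨ p1), w0
6. (p1 ∨ ¬p3) ∨ ¬p3, w0
7. p2 ∨ p1, w0
8. p1 ∨ ¬p3, w0
9. p1, w0
10. ¬p3, w0
11. ¬□(p2 ∨ p1), w1
12. (p1 ∨ ¬p3) ∨ ¬p3, w1
13. p2 ∨ p1, w1
14. p1 ∨ ¬p3, w1
15. p1, w1
16. ¬p3, w1
17. ¬(p2 ∨ p1), w2
18. ¬p2, w2
19. ¬p1, w2
20. (p1 ∨ ¬p3) ∨ ¬p3, w2
21. p2 ∨ p1, w2
22. ¬p3, w2
23. p1, w2
Accessibility: w0Rw0, w0Rw1, w0Rw2, w1Rw1, w1Rw2, w2Rw2
Branch closes: p1 and ¬p1 both at w2.
(One branch shown.) All branches close.

Unsatisfiable (every branch closes)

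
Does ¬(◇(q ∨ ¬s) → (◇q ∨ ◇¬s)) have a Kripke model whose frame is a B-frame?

1. ¬(◇(q ∨ ¬s) → (◇q ∨ ◇¬s)), u
2. ◇(q ∨ ¬s), u
3. ¬(◇q ∨ ◇¬s), u
4. ¬◇q, u
5. ¬◇¬s, u
6. ¬q, u
7. s, u
8. q ∨ ¬s, v
9. ¬q, v
10. s, v
11. ¬s, v
Accessibility: uRu, uRv, vRu, vRv
Branch closes: s and ¬s both at v.
All branches of the tableau close; one closing branch shown above.

Unsatisfiable (every branch closes)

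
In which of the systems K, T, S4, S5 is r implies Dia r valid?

K-tableau for the negation not (r implies Dia r):
1. not (r implies Dia r), w0
2. r, w0
3. not Dia r, w0
Complete open branch: countermodel on a K-frame, so not valid in K.
T-tableau for the negation not (r implies Dia r):
1. not (r implies Dia r), w0
2. r, w0
3. not Dia r, w0
4. not r, w0
Accessibility: w0Rw0
Branch closes: r and not r both at w0.
Every branch closes (one shown): valid in T, hence also in S4, S5 (every theorem of T is a theorem of S4 and S5).

T, S4, S5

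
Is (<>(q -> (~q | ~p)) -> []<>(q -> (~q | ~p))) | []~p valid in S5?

Yes, valid

Tableau for the negation ~((<>(q -> (~q | ~p)) -> []<>(q -> (~q | ~p))) | []~p):
1. ~((<>(q -> (~q | ~p)) -> []<>(q -> (~q | ~p))) | []~p), u
2. ~(<>(q -> (~q | ~p)) -> []<>(q -> (~q | ~p))), u
3. ~[]~p, u
4. <>(q -> (~q | ~p)), u
5. ~[]<>(q -> (~q | ~p)), u
6. p, v
7. q -> (~q | ~p), w
8. ~q | ~p, w
9. ~p, w
10. ~<>(q -> (~q | ~p)), x
11. ~(q -> (~q | ~p)), u
12. q, u
13. ~(~q | ~p), u
14. p, u
15. ~(q -> (~q | ~p)), v
16. q, v
17. ~(~q | ~p), v
18. ~(q -> (~q | ~p)), w
19. q, w
20. ~(~q | ~p), w
21. p, w
Accessibility: uRu, uRv, uRw, uRx, vRu, vRv, vRw, vRx, wRu, wRv, wRw, wRx, xRu, xRv, xRw, xRx
Branch closes: p and ~p both at w.
Every branch of the negation's tableau closes; the branch above is one of them.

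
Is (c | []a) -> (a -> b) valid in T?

Not valid

Tableau for the negation ~((c | []a) -> (a -> b)):
1. ~((c | []a) -> (a -> b)), u
2. c | []a, u
3. ~(a -> b), u
4. a, u
5. ~b, u
6. []a, u
Accessibility: uRu
The negation has an open branch (countermodel exists).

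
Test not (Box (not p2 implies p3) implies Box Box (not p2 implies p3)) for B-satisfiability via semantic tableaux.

Yes, satisfiable

1. not (Box (not p2 implies p3) implies Box Box (not p2 implies p3)), 0
2. Box (not p2 implies p3), 0
3. not Box Box (not p2 implies p3), 0
4. not p2 implies p3, 0
5. p3, 0
6. not Box (not p2 implies p3), 1
7. not p2 implies p3, 1
8. p3, 1
9. not (not p2 implies p3), 2
10. not p2, 2
11. not p3, 2
Accessibility: 0R0, 0R1, 1R0, 1R1, 1R2, 2R1, 2R2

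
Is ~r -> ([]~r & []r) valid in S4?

Tableau for the negation ~(~r -> ([]~r & []r)):
1. ~(~r -> ([]~r & []r)), u
2. ~r, u
3. ~([]~r & []r), u
4. ~[]r, u
5. ~r, v
Accessibility: uRu, uRv, vRv
The negation has an open branch (countermodel exists).

Not valid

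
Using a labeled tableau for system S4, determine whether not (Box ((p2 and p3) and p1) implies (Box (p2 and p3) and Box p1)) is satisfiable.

1. not (Box ((p2 and p3) and p1) implies (Box (p2 and p3) and Box p1)), w0
2. Box ((p2 and p3) and p1), w0   [neg-implies-rule on 1]
3. not (Box (p2 and p3) and Box p1), w0   [neg-implies-rule on 1]
4. (p2 and p3) and p1, w0   [Box-rule on 2 via w0Rw0]
5. p2 and p3, w0   [and-rule on 4]
6. p1, w0   [and-rule on 4]
7. p2, w0   [and-rule on 5]
8. p3, w0   [and-rule on 5]
9. not Box (p2 and p3), w0   [neg-and-rule on 3 (branches; this branch)]
10. not (p2 and p3), w1   [neg-Box-rule on 9: fresh world w1, w0Rw1]
11. (p2 and p3) and p1, w1   [Box-rule on 2 via w0Rw1]
12. p2 and p3, w1   [and-rule on 11]
13. p1, w1   [and-rule on 11]
14. p2, w1   [and-rule on 12]
15. p3, w1   [and-rule on 12]
16. not p3, w1   [neg-and-rule on 10 (branches; this branch)]
Accessibility: w0Rw0, w0Rw1, w1Rw1
Branch closes: p3 and not p3 both at w1.
(One branch shown.) All branches close.

No, unsatisfiable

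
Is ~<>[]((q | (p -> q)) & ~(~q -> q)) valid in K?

No, not valid

Tableau for the negation <>[]((q | (p -> q)) & ~(~q -> q)):
1. <>[]((q | (p -> q)) & ~(~q -> q)), 0
2. []((q | (p -> q)) & ~(~q -> q)), 1   [<>-rule on 1: fresh world 1, 0R1]
Accessibility: 0R1
The negation has an open branch (countermodel exists).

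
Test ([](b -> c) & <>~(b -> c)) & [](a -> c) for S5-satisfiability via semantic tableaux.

Unsatisfiable

1. ([](b -> c) & <>~(b -> c)) & [](a -> c), w0
2. [](b -> c) & <>~(b -> c), w0   [&-rule on 1]
3. [](a -> c), w0   [&-rule on 1]
4. [](b -> c), w0   [&-rule on 2]
5. <>~(b -> c), w0   [&-rule on 2]
6. a -> c, w0   [[]-rule on 3 via w0Rw0]
7. b -> c, w0   [[]-rule on 4 via w0Rw0]
8. c, w0   [->-rule on 6 (branches; this branch)]
9. ~(b -> c), w1   [<>-rule on 5: fresh world w1, w0Rw1]
10. b, w1   [~->-rule on 9]
11. ~c, w1   [~->-rule on 9]
12. a -> c, w1   [[]-rule on 3 via w0Rw1]
13. b -> c, w1   [[]-rule on 4 via w0Rw1]
14. ~a, w1   [->-rule on 12 (branches; this branch)]
15. c, w1   [->-rule on 13 (branches; this branch)]
Accessibility: w0Rw0, w0Rw1, w1Rw0, w1Rw1
Branch closes: c and ~c both at w1.
(One branch shown.) All branches close.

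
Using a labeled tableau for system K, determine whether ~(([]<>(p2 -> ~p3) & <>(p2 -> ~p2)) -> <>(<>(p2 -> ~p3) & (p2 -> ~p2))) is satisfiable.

1. ~(([]<>(p2 -> ~p3) & <>(p2 -> ~p2)) -> <>(<>(p2 -> ~p3) & (p2 -> ~p2))), w0
2. []<>(p2 -> ~p3) & <>(p2 -> ~p2), w0
3. ~<>(<>(p2 -> ~p3) & (p2 -> ~p2)), w0
4. []<>(p2 -> ~p3), w0
5. <>(p2 -> ~p2), w0
6. p2 -> ~p2, w1
7. ~(<>(p2 -> ~p3) & (p2 -> ~p2)), w1
8. <>(p2 -> ~p3), w1
9. ~p2, w1
10. ~<>(p2 -> ~p3), w1
11. p2 -> ~p3, w2
12. ~(p2 -> ~p3), w2
13. p2, w2
14. p3, w2
15. ~p3, w2
Accessibility: w0Rw1, w1Rw2
Branch closes: p3 and ~p3 both at w2.
All branches of the tableau close; one closing branch shown above.

Unsatisfiable (every branch closes)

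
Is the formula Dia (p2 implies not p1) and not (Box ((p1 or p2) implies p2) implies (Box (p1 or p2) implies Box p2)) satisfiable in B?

Unsatisfiable (every branch closes)

1. Dia (p2 implies not p1) and not (Box ((p1 or p2) implies p2) implies (Box (p1 or p2) implies Box p2)), w0
2. Dia (p2 implies not p1), w0   [and-rule on 1]
3. not (Box ((p1 or p2) implies p2) implies (Box (p1 or p2) implies Box p2)), w0   [and-rule on 1]
4. Box ((p1 or p2) implies p2), w0   [neg-implies-rule on 3]
5. not (Box (p1 or p2) implies Box p2), w0   [neg-implies-rule on 3]
6. Box (p1 or p2), w0   [neg-implies-rule on 5]
7. not Box p2, w0   [neg-implies-rule on 5]
8. (p1 or p2) implies p2, w0   [Box-rule on 4 via w0Rw0]
9. p1 or p2, w0   [Box-rule on 6 via w0Rw0]
10. p2, w0   [implies-rule on 8 (branches; this branch)]
11. p2 implies not p1, w1   [Dia-rule on 2: fresh world w1, w0Rw1]
12. (p1 or p2) implies p2, w1   [Box-rule on 4 via w0Rw1]
13. p1 or p2, w1   [Box-rule on 6 via w0Rw1]
14. not p1, w1   [implies-rule on 11 (branches; this branch)]
15. p2, w1   [implies-rule on 12 (branches; this branch)]
16. not p2, w2   [neg-Box-rule on 7: fresh world w2, w0Rw2]
17. (p1 or p2) implies p2, w2   [Box-rule on 4 via w0Rw2]
18. p1 or p2, w2   [Box-rule on 6 via w0Rw2]
19. not (p1 or p2), w2   [implies-rule on 17 (branches; this branch)]
20. not p1, w2   [neg-or-rule on 19]
21. p2, w2   [or-rule on 18 (branches; this branch)]
Accessibility: w0Rw0, w0Rw1, w0Rw2, w1Rw0, w1Rw1, w2Rw0, w2Rw2
Branch closes: p2 and not p2 both at w2.
Every branch closes; the branch above is one of them.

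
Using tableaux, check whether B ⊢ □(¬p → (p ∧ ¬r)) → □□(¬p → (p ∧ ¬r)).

Not valid

Tableau for the negation ¬(□(¬p → (p ∧ ¬r)) → □□(¬p → (p ∧ ¬r))):
1. ¬(□(¬p → (p ∧ ¬r)) → □□(¬p → (p ∧ ¬r))), 0
2. □(¬p → (p ∧ ¬r)), 0   [¬→-rule on 1]
3. ¬□□(¬p → (p ∧ ¬r)), 0   [¬→-rule on 1]
4. ¬p → (p ∧ ¬r), 0   [□-rule on 2 via 0R0]
5. p ∧ ¬r, 0   [→-rule on 4 (branches; this branch)]
6. p, 0   [∧-rule on 5]
7. ¬r, 0   [∧-rule on 5]
8. ¬□(¬p → (p ∧ ¬r)), 1   [¬□-rule on 3: fresh world 1, 0R1]
9. ¬p → (p ∧ ¬r), 1   [□-rule on 2 via 0R1]
10. p ∧ ¬r, 1   [→-rule on 9 (branches; this branch)]
11. p, 1   [∧-rule on 10]
12. ¬r, 1   [∧-rule on 10]
13. ¬(¬p → (p ∧ ¬r)), 2   [¬□-rule on 8: fresh world 2, 1R2]
14. ¬p, 2   [¬→-rule on 13]
15. ¬(p ∧ ¬r), 2   [¬→-rule on 13]
16. r, 2   [¬∧-rule on 15 (branches; this branch)]
Accessibility: 0R0, 0R1, 1R0, 1R1, 1R2, 2R1, 2R2
The negation has an open branch (countermodel exists).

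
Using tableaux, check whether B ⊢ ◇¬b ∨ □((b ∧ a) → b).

Valid in B

Tableau for the negation ¬(◇¬b ∨ □((b ∧ a) → b)):
1. ¬(◇¬b ∨ □((b ∧ a) → b)), w0
2. ¬◇¬b, w0   [¬∨-rule on 1]
3. ¬□((b ∧ a) → b), w0   [¬∨-rule on 1]
4. b, w0   [¬◇-rule on 2 via w0Rw0]
5. ¬((b ∧ a) → b), w1   [¬□-rule on 3: fresh world w1, w0Rw1]
6. b ∧ a, w1   [¬→-rule on 5]
7. ¬b, w1   [¬→-rule on 5]
8. b, w1   [∧-rule on 6]
9. a, w1   [∧-rule on 6]
Accessibility: w0Rw0, w0Rw1, w1Rw0, w1Rw1
Branch closes: b and ¬b both at w1.
All branches of the negation close; one closing branch shown above.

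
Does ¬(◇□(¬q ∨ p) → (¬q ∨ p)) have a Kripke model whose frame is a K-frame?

Satisfiable

1. ¬(◇□(¬q ∨ p) → (¬q ∨ p)), u
2. ◇□(¬q ∨ p), u
3. ¬(¬q ∨ p), u
4. q, u
5. ¬p, u
6. □(¬q ∨ p), v
Accessibility: uRv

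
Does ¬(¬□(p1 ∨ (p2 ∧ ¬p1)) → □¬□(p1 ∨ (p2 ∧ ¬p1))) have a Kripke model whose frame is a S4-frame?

Satisfiable (open branch found)

1. ¬(¬□(p1 ∨ (p2 ∧ ¬p1)) → □¬□(p1 ∨ (p2 ∧ ¬p1))), 0
2. ¬□(p1 ∨ (p2 ∧ ¬p1)), 0
3. ¬□¬□(p1 ∨ (p2 ∧ ¬p1)), 0
4. ¬(p1 ∨ (p2 ∧ ¬p1)), 1
5. ¬p1, 1
6. ¬(p2 ∧ ¬p1), 1
7. ¬p2, 1
8. □(p1 ∨ (p2 ∧ ¬p1)), 2
9. p1 ∨ (p2 ∧ ¬p1), 2
10. p2 ∧ ¬p1, 2
11. p2, 2
12. ¬p1, 2
Accessibility: 0R0, 0R1, 0R2, 1R1, 2R2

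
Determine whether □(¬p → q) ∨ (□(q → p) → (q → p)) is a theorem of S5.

Yes, valid

Tableau for the negation ¬(□(¬p → q) ∨ (□(q → p) → (q → p))):
1. ¬(□(¬p → q) ∨ (□(q → p) → (q → p))), w0
2. ¬□(¬p → q), w0
3. ¬(□(q → p) → (q → p)), w0
4. □(q → p), w0
5. ¬(q → p), w0
6. q, w0
7. ¬p, w0
8. q → p, w0
9. p, w0
Accessibility: w0Rw0
Branch closes: p and ¬p both at w0.
Every branch of the negation's tableau closes; the branch above is one of them.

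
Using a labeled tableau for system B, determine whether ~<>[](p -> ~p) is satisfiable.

1. ~<>[](p -> ~p), u
2. ~[](p -> ~p), u   [~<>-rule on 1 via uRu]
3. ~(p -> ~p), v   [~[]-rule on 2: fresh world v, uRv]
4. p, v   [~->-rule on 3]
5. ~[](p -> ~p), v   [~<>-rule on 1 via uRv]
6. ~(p -> ~p), w   [~[]-rule on 5: fresh world w, vRw]
7. p, w   [~->-rule on 6]
Accessibility: uRu, uRv, vRu, vRv, vRw, wRv, wRw

Satisfiable (open branch found)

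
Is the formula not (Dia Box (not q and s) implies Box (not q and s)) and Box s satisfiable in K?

1. not (Dia Box (not q and s) implies Box (not q and s)) and Box s, u
2. not (Dia Box (not q and s) implies Box (not q and s)), u
3. Box s, u
4. Dia Box (not q and s), u
5. not Box (not q and s), u
6. Box (not q and s), v
7. s, v
8. not (not q and s), w
9. s, w
10. q, w
Accessibility: uRv, uRw

Satisfiable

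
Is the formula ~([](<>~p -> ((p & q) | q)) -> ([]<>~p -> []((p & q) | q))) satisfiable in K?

Unsatisfiable

1. ~([](<>~p -> ((p & q) | q)) -> ([]<>~p -> []((p & q) | q))), u
2. [](<>~p -> ((p & q) | q)), u
3. ~([]<>~p -> []((p & q) | q)), u
4. []<>~p, u
5. ~[]((p & q) | q), u
6. ~((p & q) | q), v
7. ~(p & q), v
8. ~q, v
9. <>~p -> ((p & q) | q), v
10. <>~p, v
11. ~<>~p, v
12. ~p, w
13. p, w
Accessibility: uRv, vRw
Branch closes: p and ~p both at w.
Every branch closes; the branch above is one of them.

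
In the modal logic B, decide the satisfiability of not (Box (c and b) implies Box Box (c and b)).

Satisfiable (open branch found)

1. not (Box (c and b) implies Box Box (c and b)), 0
2. Box (c and b), 0
3. not Box Box (c and b), 0
4. c and b, 0
5. c, 0
6. b, 0
7. not Box (c and b), 1
8. c and b, 1
9. c, 1
10. b, 1
11. not (c and b), 2
12. not b, 2
Accessibility: 0R0, 0R1, 1R0, 1R1, 1R2, 2R1, 2R2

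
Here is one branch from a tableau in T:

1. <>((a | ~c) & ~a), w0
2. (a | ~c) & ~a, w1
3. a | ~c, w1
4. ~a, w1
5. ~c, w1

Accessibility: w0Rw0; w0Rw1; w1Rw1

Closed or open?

Open

There is no literal clash: for every atom and world, at most one sign appears.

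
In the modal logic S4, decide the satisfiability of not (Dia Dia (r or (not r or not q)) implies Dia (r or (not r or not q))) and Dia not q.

Unsatisfiable (every branch closes)

1. not (Dia Dia (r or (not r or not q)) implies Dia (r or (not r or not q))) and Dia not q, 0
2. not (Dia Dia (r or (not r or not q)) implies Dia (r or (not r or not q))), 0
3. Dia not q, 0
4. Dia Dia (r or (not r or not q)), 0
5. not Dia (r or (not r or not q)), 0
6. not (r or (not r or not q)), 0
7. not r, 0
8. not (not r or not q), 0
9. r, 0
10. q, 0
Accessibility: 0R0
Branch closes: r and not r both at 0.
All branches of the tableau close; one closing branch shown above.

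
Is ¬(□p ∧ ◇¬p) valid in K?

Valid

Tableau for the negation □p ∧ ◇¬p:
1. □p ∧ ◇¬p, w0
2. □p, w0   [∧-rule on 1]
3. ◇¬p, w0   [∧-rule on 1]
4. ¬p, w1   [◇-rule on 3: fresh world w1, w0Rw1]
5. p, w1   [□-rule on 2 via w0Rw1]
Accessibility: w0Rw1
Branch closes: p and ¬p both at w1.
All branches of the negation close; one closing branch shown above.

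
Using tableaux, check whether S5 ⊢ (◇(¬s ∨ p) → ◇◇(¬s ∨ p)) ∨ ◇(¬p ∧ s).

Tableau for the negation ¬((◇(¬s ∨ p) → ◇◇(¬s ∨ p)) ∨ ◇(¬p ∧ s)):
1. ¬((◇(¬s ∨ p) → ◇◇(¬s ∨ p)) ∨ ◇(¬p ∧ s)), w0
2. ¬(◇(¬s ∨ p) → ◇◇(¬s ∨ p)), w0   [¬∨-rule on 1]
3. ¬◇(¬p ∧ s), w0   [¬∨-rule on 1]
4. ◇(¬s ∨ p), w0   [¬→-rule on 2]
5. ¬◇◇(¬s ∨ p), w0   [¬→-rule on 2]
6. ¬(¬p ∧ s), w0   [¬◇-rule on 3 via w0Rw0]
7. ¬◇(¬s ∨ p), w0   [¬◇-rule on 5 via w0Rw0]
8. ¬(¬s ∨ p), w0   [¬◇-rule on 7 via w0Rw0]
9. s, w0   [¬∨-rule on 8]
10. ¬p, w0   [¬∨-rule on 8]
11. ¬s, w0   [¬∧-rule on 6 (branches; this branch)]
Accessibility: w0Rw0
Branch closes: s and ¬s both at w0.
Every branch of the negation's tableau closes; the branch above is one of them.

Valid in S5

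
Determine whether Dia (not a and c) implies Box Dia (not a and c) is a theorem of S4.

Tableau for the negation not (Dia (not a and c) implies Box Dia (not a and c)):
1. not (Dia (not a and c) implies Box Dia (not a and c)), u
2. Dia (not a and c), u
3. not Box Dia (not a and c), u
4. not a and c, v
5. not a, v
6. c, v
7. not Dia (not a and c), w
8. not (not a and c), w
9. not c, w
Accessibility: uRu, uRv, uRw, vRv, wRw
The negation has an open branch (countermodel exists).

No, not valid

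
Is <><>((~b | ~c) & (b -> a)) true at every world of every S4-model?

Tableau for the negation ~<><>((~b | ~c) & (b -> a)):
1. ~<><>((~b | ~c) & (b -> a)), 0
2. ~<>((~b | ~c) & (b -> a)), 0
3. ~((~b | ~c) & (b -> a)), 0
4. ~(b -> a), 0
5. b, 0
6. ~a, 0
Accessibility: 0R0
The negation has an open branch (countermodel exists).

No, not valid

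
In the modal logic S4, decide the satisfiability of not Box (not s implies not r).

Satisfiable (open branch found)

1. not Box (not s implies not r), 0
2. not (not s implies not r), 1   [neg-Box-rule on 1: fresh world 1, 0R1]
3. not s, 1   [neg-implies-rule on 2]
4. r, 1   [neg-implies-rule on 2]
Accessibility: 0R0, 0R1, 1R1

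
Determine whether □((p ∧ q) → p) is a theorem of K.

Tableau for the negation ¬□((p ∧ q) → p):
1. ¬□((p ∧ q) → p), 0
2. ¬((p ∧ q) → p), 1   [¬□-rule on 1: fresh world 1, 0R1]
3. p ∧ q, 1   [¬→-rule on 2]
4. ¬p, 1   [¬→-rule on 2]
5. p, 1   [∧-rule on 3]
6. q, 1   [∧-rule on 3]
Accessibility: 0R1
Branch closes: p and ¬p both at 1.
Every branch of the negation's tableau closes; the branch above is one of them.

Valid in K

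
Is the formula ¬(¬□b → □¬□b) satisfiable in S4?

Yes, satisfiable

1. ¬(¬□b → □¬□b), w0
2. ¬□b, w0
3. ¬□¬□b, w0
4. ¬b, w1
5. □b, w2
6. b, w2
Accessibility: w0Rw0, w0Rw1, w0Rw2, w1Rw1, w2Rw2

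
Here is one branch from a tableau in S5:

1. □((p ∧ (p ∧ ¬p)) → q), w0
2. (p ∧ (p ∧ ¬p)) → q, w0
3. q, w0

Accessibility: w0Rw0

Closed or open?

No world carries both an atom and its negation.

Not closed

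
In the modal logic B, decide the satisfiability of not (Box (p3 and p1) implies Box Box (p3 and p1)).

1. not (Box (p3 and p1) implies Box Box (p3 and p1)), u
2. Box (p3 and p1), u
3. not Box Box (p3 and p1), u
4. p3 and p1, u
5. p3, u
6. p1, u
7. not Box (p3 and p1), v
8. p3 and p1, v
9. p3, v
10. p1, v
11. not (p3 and p1), w
12. not p1, w
Accessibility: uRu, uRv, vRu, vRv, vRw, wRv, wRw

Yes, satisfiable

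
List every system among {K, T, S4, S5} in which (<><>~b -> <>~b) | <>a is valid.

S4, S5

T-tableau for the negation ~((<><>~b -> <>~b) | <>a):
1. ~((<><>~b -> <>~b) | <>a), 0
2. ~(<><>~b -> <>~b), 0
3. ~<>a, 0
4. <><>~b, 0
5. ~<>~b, 0
6. ~a, 0
7. b, 0
8. <>~b, 1
9. ~a, 1
10. b, 1
11. ~b, 2
Accessibility: 0R0, 0R1, 1R1, 1R2, 2R2
Complete open branch: countermodel on a T-frame, so not valid in T, nor in K (the same frame is also a K-frame).
S4-tableau for the negation ~((<><>~b -> <>~b) | <>a):
1. ~((<><>~b -> <>~b) | <>a), 0
2. ~(<><>~b -> <>~b), 0
3. ~<>a, 0
4. <><>~b, 0
5. ~<>~b, 0
6. ~a, 0
7. b, 0
8. <>~b, 1
9. ~a, 1
10. b, 1
11. ~b, 2
12. ~a, 2
13. b, 2
Accessibility: 0R0, 0R1, 0R2, 1R1, 1R2, 2R2
Branch closes: b and ~b both at 2.
Every branch closes (one shown): valid in S4, hence also in S5 (every theorem of S4 is a theorem of S5).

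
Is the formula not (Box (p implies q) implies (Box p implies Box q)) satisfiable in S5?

Unsatisfiable (every branch closes)

1. not (Box (p implies q) implies (Box p implies Box q)), 0
2. Box (p implies q), 0
3. not (Box p implies Box q), 0
4. Box p, 0
5. not Box q, 0
6. p implies q, 0
7. p, 0
8. q, 0
9. not q, 1
10. p implies q, 1
11. p, 1
12. q, 1
Accessibility: 0R0, 0R1, 1R0, 1R1
Branch closes: q and not q both at 1.
(One branch shown.) All branches close.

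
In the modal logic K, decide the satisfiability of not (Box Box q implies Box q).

Satisfiable

1. not (Box Box q implies Box q), w0
2. Box Box q, w0
3. not Box q, w0
4. not q, w1
5. Box q, w1
Accessibility: w0Rw1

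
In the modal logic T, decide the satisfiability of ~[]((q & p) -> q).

1. ~[]((q & p) -> q), w0
2. ~((q & p) -> q), w1
3. q & p, w1
4. ~q, w1
5. q, w1
6. p, w1
Accessibility: w0Rw0, w0Rw1, w1Rw1
Branch closes: q and ~q both at w1.
(One branch shown.) All branches close.

Unsatisfiable (every branch closes)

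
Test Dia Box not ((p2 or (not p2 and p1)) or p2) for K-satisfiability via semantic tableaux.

1. Dia Box not ((p2 or (not p2 and p1)) or p2), w0
2. Box not ((p2 or (not p2 and p1)) or p2), w1
Accessibility: w0Rw1

Yes, satisfiable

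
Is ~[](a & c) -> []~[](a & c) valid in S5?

Valid in S5

Tableau for the negation ~(~[](a & c) -> []~[](a & c)):
1. ~(~[](a & c) -> []~[](a & c)), 0
2. ~[](a & c), 0   [~->-rule on 1]
3. ~[]~[](a & c), 0   [~->-rule on 1]
4. ~(a & c), 1   [~[]-rule on 2: fresh world 1, 0R1]
5. ~c, 1   [~&-rule on 4 (branches; this branch)]
6. [](a & c), 2   [~[]-rule on 3: fresh world 2, 0R2]
7. a & c, 0   [[]-rule on 6 via 2R0]
8. a, 0   [&-rule on 7]
9. c, 0   [&-rule on 7]
10. a & c, 1   [[]-rule on 6 via 2R1]
11. a, 1   [&-rule on 10]
12. c, 1   [&-rule on 10]
Accessibility: 0R0, 0R1, 0R2, 1R0, 1R1, 1R2, 2R0, 2R1, 2R2
Branch closes: c and ~c both at 1.
Every branch of the negation's tableau closes; the branch above is one of them.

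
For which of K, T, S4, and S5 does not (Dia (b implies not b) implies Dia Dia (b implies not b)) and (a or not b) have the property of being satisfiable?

K-tableau for the formula:
1. not (Dia (b implies not b) implies Dia Dia (b implies not b)) and (a or not b), u
2. not (Dia (b implies not b) implies Dia Dia (b implies not b)), u
3. a or not b, u
4. Dia (b implies not b), u
5. not Dia Dia (b implies not b), u
6. not b, u
7. b implies not b, v
8. not Dia (b implies not b), v
9. not b, v
Accessibility: uRv
Complete open branch: satisfiable in K.
T-tableau for the formula:
1. not (Dia (b implies not b) implies Dia Dia (b implies not b)) and (a or not b), u
2. not (Dia (b implies not b) implies Dia Dia (b implies not b)), u
3. a or not b, u
4. Dia (b implies not b), u
5. not Dia Dia (b implies not b), u
6. not Dia (b implies not b), u
7. not (b implies not b), u
8. b, u
9. a, u
10. b implies not b, v
11. not Dia (b implies not b), v
12. not (b implies not b), v
13. b, v
14. not b, v
Accessibility: uRu, uRv, vRv
Branch closes: b and not b both at v.
Every branch closes (one shown): unsatisfiable in T, hence also in S4, S5 (every S4/S5-frame is a T-frame).

K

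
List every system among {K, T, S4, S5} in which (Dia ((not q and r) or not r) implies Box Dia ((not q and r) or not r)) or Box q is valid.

S5-tableau for the negation not ((Dia ((not q and r) or not r) implies Box Dia ((not q and r) or not r)) or Box q):
1. not ((Dia ((not q and r) or not r) implies Box Dia ((not q and r) or not r)) or Box q), u
2. not (Dia ((not q and r) or not r) implies Box Dia ((not q and r) or not r)), u
3. not Box q, u
4. Dia ((not q and r) or not r), u
5. not Box Dia ((not q and r) or not r), u
6. not q, v
7. (not q and r) or not r, w
8. not q and r, w
9. not q, w
10. r, w
11. not Dia ((not q and r) or not r), x
12. not ((not q and r) or not r), u
13. not (not q and r), u
14. r, u
15. not ((not q and r) or not r), v
16. not (not q and r), v
17. r, v
18. not ((not q and r) or not r), w
19. not (not q and r), w
20. not ((not q and r) or not r), x
21. not (not q and r), x
22. r, x
23. q, u
24. not r, v
Accessibility: uRu, uRv, uRw, uRx, vRu, vRv, vRw, vRx, wRu, wRv, wRw, wRx, xRu, xRv, xRw, xRx
Branch closes: r and not r both at v.
Every branch closes (one shown): valid in S5.
S4-tableau for the negation not ((Dia ((not q and r) or not r) implies Box Dia ((not q and r) or not r)) or Box q):
1. not ((Dia ((not q and r) or not r) implies Box Dia ((not q and r) or not r)) or Box q), u
2. not (Dia ((not q and r) or not r) implies Box Dia ((not q and r) or not r)), u
3. not Box q, u
4. Dia ((not q and r) or not r), u
5. not Box Dia ((not q and r) or not r), u
6. not q, v
7. (not q and r) or not r, w
8. not r, w
9. not Dia ((not q and r) or not r), x
10. not ((not q and r) or not r), x
11. not (not q and r), x
12. r, x
13. q, x
Accessibility: uRu, uRv, uRw, uRx, vRv, wRw, xRx
Complete open branch: countermodel on an S4-frame, so not valid in S4, nor in K, T (the same frame is also a K-frame and a T-frame).

S5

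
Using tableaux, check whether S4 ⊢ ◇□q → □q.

No, not valid

Tableau for the negation ¬(◇□q → □q):
1. ¬(◇□q → □q), u
2. ◇□q, u   [¬→-rule on 1]
3. ¬□q, u   [¬→-rule on 1]
4. □q, v   [◇-rule on 2: fresh world v, uRv]
5. q, v   [□-rule on 4 via vRv]
6. ¬q, w   [¬□-rule on 3: fresh world w, uRw]
Accessibility: uRu, uRv, uRw, vRv, wRw
The negation has an open branch (countermodel exists).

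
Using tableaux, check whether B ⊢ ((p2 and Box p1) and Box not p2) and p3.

Tableau for the negation not (((p2 and Box p1) and Box not p2) and p3):
1. not (((p2 and Box p1) and Box not p2) and p3), 0
2. not p3, 0
Accessibility: 0R0
The negation has an open branch (countermodel exists).

Not valid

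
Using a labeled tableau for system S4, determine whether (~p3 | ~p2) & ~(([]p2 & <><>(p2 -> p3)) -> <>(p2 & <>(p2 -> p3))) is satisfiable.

1. (~p3 | ~p2) & ~(([]p2 & <><>(p2 -> p3)) -> <>(p2 & <>(p2 -> p3))), w0
2. ~p3 | ~p2, w0
3. ~(([]p2 & <><>(p2 -> p3)) -> <>(p2 & <>(p2 -> p3))), w0
4. []p2 & <><>(p2 -> p3), w0
5. ~<>(p2 & <>(p2 -> p3)), w0
6. []p2, w0
7. <><>(p2 -> p3), w0
8. ~(p2 & <>(p2 -> p3)), w0
9. p2, w0
10. ~p3, w0
11. ~<>(p2 -> p3), w0
12. ~(p2 -> p3), w0
13. <>(p2 -> p3), w1
14. ~(p2 & <>(p2 -> p3)), w1
15. p2, w1
16. ~(p2 -> p3), w1
17. ~p3, w1
18. ~<>(p2 -> p3), w1
19. p2 -> p3, w2
20. ~(p2 & <>(p2 -> p3)), w2
21. p2, w2
22. ~(p2 -> p3), w2
23. ~p3, w2
24. p3, w2
Accessibility: w0Rw0, w0Rw1, w0Rw2, w1Rw1, w1Rw2, w2Rw2
Branch closes: p3 and ~p3 both at w2.
Every branch closes; the branch above is one of them.

No, unsatisfiable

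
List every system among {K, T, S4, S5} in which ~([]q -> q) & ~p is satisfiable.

K-tableau for the formula:
1. ~([]q -> q) & ~p, u
2. ~([]q -> q), u   [&-rule on 1]
3. ~p, u   [&-rule on 1]
4. []q, u   [~->-rule on 2]
5. ~q, u   [~->-rule on 2]
Complete open branch: satisfiable in K.
T-tableau for the formula:
1. ~([]q -> q) & ~p, u
2. ~([]q -> q), u   [&-rule on 1]
3. ~p, u   [&-rule on 1]
4. []q, u   [~->-rule on 2]
5. ~q, u   [~->-rule on 2]
6. q, u   [[]-rule on 4 via uRu]
Accessibility: uRu
Branch closes: q and ~q both at u.
Every branch closes (one shown): unsatisfiable in T, hence also in S4, S5 (every S4/S5-frame is a T-frame).

K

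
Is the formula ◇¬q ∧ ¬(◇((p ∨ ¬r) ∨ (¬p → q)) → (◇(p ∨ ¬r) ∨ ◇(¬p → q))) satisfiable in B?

Unsatisfiable (every branch closes)

1. ◇¬q ∧ ¬(◇((p ∨ ¬r) ∨ (¬p → q)) → (◇(p ∨ ¬r) ∨ ◇(¬p → q))), w0
2. ◇¬q, w0
3. ¬(◇((p ∨ ¬r) ∨ (¬p → q)) → (◇(p ∨ ¬r) ∨ ◇(¬p → q))), w0
4. ◇((p ∨ ¬r) ∨ (¬p → q)), w0
5. ¬(◇(p ∨ ¬r) ∨ ◇(¬p → q)), w0
6. ¬◇(p ∨ ¬r), w0
7. ¬◇(¬p → q), w0
8. ¬(p ∨ ¬r), w0
9. ¬p, w0
10. r, w0
11. ¬(¬p → q), w0
12. ¬q, w0
13. ¬q, w1
14. ¬(p ∨ ¬r), w1
15. ¬p, w1
16. r, w1
17. ¬(¬p → q), w1
18. (p ∨ ¬r) ∨ (¬p → q), w2
19. ¬(p ∨ ¬r), w2
20. ¬p, w2
21. r, w2
22. ¬(¬p → q), w2
23. ¬q, w2
24. ¬p → q, w2
25. q, w2
Accessibility: w0Rw0, w0Rw1, w0Rw2, w1Rw0, w1Rw1, w2Rw0, w2Rw2
Branch closes: q and ¬q both at w2.
(One branch shown.) All branches close.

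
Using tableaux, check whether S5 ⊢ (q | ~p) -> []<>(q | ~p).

Valid in S5

Tableau for the negation ~((q | ~p) -> []<>(q | ~p)):
1. ~((q | ~p) -> []<>(q | ~p)), 0
2. q | ~p, 0
3. ~[]<>(q | ~p), 0
4. ~p, 0
5. ~<>(q | ~p), 1
6. ~(q | ~p), 0
7. ~q, 0
8. p, 0
Accessibility: 0R0, 0R1, 1R0, 1R1
Branch closes: p and ~p both at 0.
All branches of the negation close; one closing branch shown above.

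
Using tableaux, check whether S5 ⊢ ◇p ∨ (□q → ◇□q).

Tableau for the negation ¬(◇p ∨ (□q → ◇□q)):
1. ¬(◇p ∨ (□q → ◇□q)), w0
2. ¬◇p, w0
3. ¬(□q → ◇□q), w0
4. □q, w0
5. ¬◇□q, w0
6. ¬p, w0
7. q, w0
8. ¬□q, w0
9. ¬q, w1
10. ¬p, w1
11. q, w1
Accessibility: w0Rw0, w0Rw1, w1Rw0, w1Rw1
Branch closes: q and ¬q both at w1.
All branches of the negation close; one closing branch shown above.

Yes, valid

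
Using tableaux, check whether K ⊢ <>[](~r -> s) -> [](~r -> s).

Invalid (countermodel exists)

Tableau for the negation ~(<>[](~r -> s) -> [](~r -> s)):
1. ~(<>[](~r -> s) -> [](~r -> s)), u
2. <>[](~r -> s), u   [~->-rule on 1]
3. ~[](~r -> s), u   [~->-rule on 1]
4. [](~r -> s), v   [<>-rule on 2: fresh world v, uRv]
5. ~(~r -> s), w   [~[]-rule on 3: fresh world w, uRw]
6. ~r, w   [~->-rule on 5]
7. ~s, w   [~->-rule on 5]
Accessibility: uRv, uRw
The negation has an open branch (countermodel exists).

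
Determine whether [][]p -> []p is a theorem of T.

Valid

Tableau for the negation ~([][]p -> []p):
1. ~([][]p -> []p), u
2. [][]p, u
3. ~[]p, u
4. []p, u
5. p, u
6. ~p, v
7. []p, v
8. p, v
Accessibility: uRu, uRv, vRv
Branch closes: p and ~p both at v.
Every branch of the negation's tableau closes; the branch above is one of them.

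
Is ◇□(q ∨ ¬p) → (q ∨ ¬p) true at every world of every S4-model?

No, not valid

Tableau for the negation ¬(◇□(q ∨ ¬p) → (q ∨ ¬p)):
1. ¬(◇□(q ∨ ¬p) → (q ∨ ¬p)), w0
2. ◇□(q ∨ ¬p), w0
3. ¬(q ∨ ¬p), w0
4. ¬q, w0
5. p, w0
6. □(q ∨ ¬p), w1
7. q ∨ ¬p, w1
8. ¬p, w1
Accessibility: w0Rw0, w0Rw1, w1Rw1
The negation has an open branch (countermodel exists).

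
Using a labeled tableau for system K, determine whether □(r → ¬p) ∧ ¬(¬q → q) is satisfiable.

1. □(r → ¬p) ∧ ¬(¬q → q), u
2. □(r → ¬p), u
3. ¬(¬q → q), u
4. ¬q, u

Satisfiable (open branch found)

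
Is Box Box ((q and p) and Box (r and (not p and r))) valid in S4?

Invalid (countermodel exists)

Tableau for the negation not Box Box ((q and p) and Box (r and (not p and r))):
1. not Box Box ((q and p) and Box (r and (not p and r))), w0
2. not Box ((q and p) and Box (r and (not p and r))), w1
3. not ((q and p) and Box (r and (not p and r))), w2
4. not Box (r and (not p and r)), w2
5. not (r and (not p and r)), w3
6. not (not p and r), w3
7. not r, w3
Accessibility: w0Rw0, w0Rw1, w0Rw2, w0Rw3, w1Rw1, w1Rw2, w1Rw3, w2Rw2, w2Rw3, w3Rw3
The negation has an open branch (countermodel exists).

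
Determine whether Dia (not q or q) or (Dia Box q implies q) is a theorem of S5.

Tableau for the negation not (Dia (not q or q) or (Dia Box q implies q)):
1. not (Dia (not q or q) or (Dia Box q implies q)), u
2. not Dia (not q or q), u   [neg-or-rule on 1]
3. not (Dia Box q implies q), u   [neg-or-rule on 1]
4. Dia Box q, u   [neg-implies-rule on 3]
5. not q, u   [neg-implies-rule on 3]
6. not (not q or q), u   [neg-Dia-rule on 2 via uRu]
7. q, u   [neg-or-rule on 6]
Accessibility: uRu
Branch closes: q and not q both at u.
Every branch of the negation's tableau closes; the branch above is one of them.

Valid in S5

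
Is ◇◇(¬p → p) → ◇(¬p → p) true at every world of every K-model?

Invalid (countermodel exists)

Tableau for the negation ¬(◇◇(¬p → p) → ◇(¬p → p)):
1. ¬(◇◇(¬p → p) → ◇(¬p → p)), u
2. ◇◇(¬p → p), u   [¬→-rule on 1]
3. ¬◇(¬p → p), u   [¬→-rule on 1]
4. ◇(¬p → p), v   [◇-rule on 2: fresh world v, uRv]
5. ¬(¬p → p), v   [¬◇-rule on 3 via uRv]
6. ¬p, v   [¬→-rule on 5]
7. ¬p → p, w   [◇-rule on 4: fresh world w, vRw]
8. p, w   [→-rule on 7 (branches; this branch)]
Accessibility: uRv, vRw
The negation has an open branch (countermodel exists).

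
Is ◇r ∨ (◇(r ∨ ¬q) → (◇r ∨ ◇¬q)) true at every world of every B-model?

Valid

Tableau for the negation ¬(◇r ∨ (◇(r ∨ ¬q) → (◇r ∨ ◇¬q))):
1. ¬(◇r ∨ (◇(r ∨ ¬q) → (◇r ∨ ◇¬q))), 0
2. ¬◇r, 0   [¬∨-rule on 1]
3. ¬(◇(r ∨ ¬q) → (◇r ∨ ◇¬q)), 0   [¬∨-rule on 1]
4. ◇(r ∨ ¬q), 0   [¬→-rule on 3]
5. ¬(◇r ∨ ◇¬q), 0   [¬→-rule on 3]
6. ¬◇¬q, 0   [¬∨-rule on 5]
7. ¬r, 0   [¬◇-rule on 2 via 0R0]
8. q, 0   [¬◇-rule on 6 via 0R0]
9. r ∨ ¬q, 1   [◇-rule on 4: fresh world 1, 0R1]
10. ¬r, 1   [¬◇-rule on 2 via 0R1]
11. q, 1   [¬◇-rule on 6 via 0R1]
12. ¬q, 1   [∨-rule on 9 (branches; this branch)]
Accessibility: 0R0, 0R1, 1R0, 1R1
Branch closes: q and ¬q both at 1.
Every branch of the negation's tableau closes; the branch above is one of them.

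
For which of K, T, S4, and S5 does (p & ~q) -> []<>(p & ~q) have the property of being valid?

S5-tableau for the negation ~((p & ~q) -> []<>(p & ~q)):
1. ~((p & ~q) -> []<>(p & ~q)), u
2. p & ~q, u
3. ~[]<>(p & ~q), u
4. p, u
5. ~q, u
6. ~<>(p & ~q), v
7. ~(p & ~q), u
8. ~(p & ~q), v
9. q, u
Accessibility: uRu, uRv, vRu, vRv
Branch closes: q and ~q both at u.
Every branch closes (one shown): valid in S5.
S4-tableau for the negation ~((p & ~q) -> []<>(p & ~q)):
1. ~((p & ~q) -> []<>(p & ~q)), u
2. p & ~q, u
3. ~[]<>(p & ~q), u
4. p, u
5. ~q, u
6. ~<>(p & ~q), v
7. ~(p & ~q), v
8. q, v
Accessibility: uRu, uRv, vRv
Complete open branch: countermodel on an S4-frame, so not valid in S4, nor in K, T (the same frame is also a K-frame and a T-frame).

S5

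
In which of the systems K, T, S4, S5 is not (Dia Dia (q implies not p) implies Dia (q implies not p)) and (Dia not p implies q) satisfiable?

K, T

S4-tableau for the formula:
1. not (Dia Dia (q implies not p) implies Dia (q implies not p)) and (Dia not p implies q), 0
2. not (Dia Dia (q implies not p) implies Dia (q implies not p)), 0
3. Dia not p implies q, 0
4. Dia Dia (q implies not p), 0
5. not Dia (q implies not p), 0
6. not (q implies not p), 0
7. q, 0
8. p, 0
9. Dia (q implies not p), 1
10. not (q implies not p), 1
11. q, 1
12. p, 1
13. q implies not p, 2
14. not (q implies not p), 2
15. q, 2
16. p, 2
17. not p, 2
Accessibility: 0R0, 0R1, 0R2, 1R1, 1R2, 2R2
Branch closes: p and not p both at 2.
Every branch closes (one shown): unsatisfiable in S4, hence also in S5 (every S5-frame is an S4-frame).
T-tableau for the formula:
1. not (Dia Dia (q implies not p) implies Dia (q implies not p)) and (Dia not p implies q), 0
2. not (Dia Dia (q implies not p) implies Dia (q implies not p)), 0
3. Dia not p implies q, 0
4. Dia Dia (q implies not p), 0
5. not Dia (q implies not p), 0
6. not (q implies not p), 0
7. q, 0
8. p, 0
9. Dia (q implies not p), 1
10. not (q implies not p), 1
11. q, 1
12. p, 1
13. q implies not p, 2
14. not p, 2
Accessibility: 0R0, 0R1, 1R1, 1R2, 2R2
Complete open branch: satisfiable in T, hence also in K (this T-model is also a K-model).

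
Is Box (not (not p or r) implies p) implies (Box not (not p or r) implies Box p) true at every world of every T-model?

Tableau for the negation not (Box (not (not p or r) implies p) implies (Box not (not p or r) implies Box p)):
1. not (Box (not (not p or r) implies p) implies (Box not (not p or r) implies Box p)), w0
2. Box (not (not p or r) implies p), w0
3. not (Box not (not p or r) implies Box p), w0
4. Box not (not p or r), w0
5. not Box p, w0
6. not (not p or r) implies p, w0
7. not (not p or r), w0
8. p, w0
9. not r, w0
10. not p, w1
11. not (not p or r) implies p, w1
12. not (not p or r), w1
13. p, w1
14. not r, w1
Accessibility: w0Rw0, w0Rw1, w1Rw1
Branch closes: p and not p both at w1.
All branches of the negation close; one closing branch shown above.

Valid in T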